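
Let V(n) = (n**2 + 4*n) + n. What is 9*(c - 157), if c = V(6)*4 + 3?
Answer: 990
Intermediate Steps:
V(n) = n**2 + 5*n
c = 267 (c = (6*(5 + 6))*4 + 3 = (6*11)*4 + 3 = 66*4 + 3 = 264 + 3 = 267)
9*(c - 157) = 9*(267 - 157) = 9*110 = 990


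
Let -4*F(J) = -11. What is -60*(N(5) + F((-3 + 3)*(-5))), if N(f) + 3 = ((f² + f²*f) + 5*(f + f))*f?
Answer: -59985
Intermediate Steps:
F(J) = 11/4 (F(J) = -¼*(-11) = 11/4)
N(f) = -3 + f*(f² + f³ + 10*f) (N(f) = -3 + ((f² + f²*f) + 5*(f + f))*f = -3 + ((f² + f³) + 5*(2*f))*f = -3 + ((f² + f³) + 10*f)*f = -3 + (f² + f³ + 10*f)*f = -3 + f*(f² + f³ + 10*f))
-60*(N(5) + F((-3 + 3)*(-5))) = -60*((-3 + 5³ + 5⁴ + 10*5²) + 11/4) = -60*((-3 + 125 + 625 + 10*25) + 11/4) = -60*((-3 + 125 + 625 + 250) + 11/4) = -60*(997 + 11/4) = -60*3999/4 = -59985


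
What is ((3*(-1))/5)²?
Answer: 9/25 ≈ 0.36000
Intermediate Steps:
((3*(-1))/5)² = (-3*⅕)² = (-⅗)² = 9/25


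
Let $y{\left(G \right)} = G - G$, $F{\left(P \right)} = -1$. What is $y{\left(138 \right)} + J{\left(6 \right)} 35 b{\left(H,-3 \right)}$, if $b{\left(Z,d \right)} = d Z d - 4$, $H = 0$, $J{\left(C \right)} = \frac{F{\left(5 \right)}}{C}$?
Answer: $\frac{70}{3} \approx 23.333$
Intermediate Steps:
$J{\left(C \right)} = - \frac{1}{C}$
$y{\left(G \right)} = 0$
$b{\left(Z,d \right)} = -4 + Z d^{2}$ ($b{\left(Z,d \right)} = Z d d - 4 = Z d^{2} - 4 = -4 + Z d^{2}$)
$y{\left(138 \right)} + J{\left(6 \right)} 35 b{\left(H,-3 \right)} = 0 + - \frac{1}{6} \cdot 35 \left(-4 + 0 \left(-3\right)^{2}\right) = 0 + \left(-1\right) \frac{1}{6} \cdot 35 \left(-4 + 0 \cdot 9\right) = 0 + \left(- \frac{1}{6}\right) 35 \left(-4 + 0\right) = 0 - - \frac{70}{3} = 0 + \frac{70}{3} = \frac{70}{3}$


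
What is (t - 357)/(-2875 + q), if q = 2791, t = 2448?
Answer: -697/28 ≈ -24.893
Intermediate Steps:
(t - 357)/(-2875 + q) = (2448 - 357)/(-2875 + 2791) = 2091/(-84) = 2091*(-1/84) = -697/28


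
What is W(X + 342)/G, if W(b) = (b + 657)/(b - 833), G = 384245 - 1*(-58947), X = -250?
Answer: -749/328405272 ≈ -2.2807e-6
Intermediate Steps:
G = 443192 (G = 384245 + 58947 = 443192)
W(b) = (657 + b)/(-833 + b)
W(X + 342)/G = ((657 + (-250 + 342))/(-833 + (-250 + 342)))/443192 = ((657 + 92)/(-833 + 92))*(1/443192) = (749/(-741))*(1/443192) = -1/741*749*(1/443192) = -749/741*1/443192 = -749/328405272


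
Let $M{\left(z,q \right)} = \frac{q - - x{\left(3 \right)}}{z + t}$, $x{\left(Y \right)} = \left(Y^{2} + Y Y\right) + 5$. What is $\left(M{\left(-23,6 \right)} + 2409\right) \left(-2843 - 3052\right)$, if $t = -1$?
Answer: $- \frac{113551455}{8} \approx -1.4194 \cdot 10^{7}$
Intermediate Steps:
$x{\left(Y \right)} = 5 + 2 Y^{2}$ ($x{\left(Y \right)} = \left(Y^{2} + Y^{2}\right) + 5 = 2 Y^{2} + 5 = 5 + 2 Y^{2}$)
$M{\left(z,q \right)} = \frac{23 + q}{-1 + z}$ ($M{\left(z,q \right)} = \frac{q + \left(z - \left(-5 - 18 + z\right)\right)}{z - 1} = \frac{q + \left(z - \left(-23 + z\right)\right)}{-1 + z} = \frac{q + 23}{-1 + z} = \frac{23 + q}{-1 + z}$)
$\left(M{\left(-23,6 \right)} + 2409\right) \left(-2843 - 3052\right) = \left(\frac{23 + 6}{-1 - 23} + 2409\right) \left(-2843 - 3052\right) = \left(\frac{1}{-24} \cdot 29 + 2409\right) \left(-5895\right) = \left(\left(- \frac{1}{24}\right) 29 + 2409\right) \left(-5895\right) = \left(- \frac{29}{24} + 2409\right) \left(-5895\right) = \frac{57787}{24} \left(-5895\right) = - \frac{113551455}{8}$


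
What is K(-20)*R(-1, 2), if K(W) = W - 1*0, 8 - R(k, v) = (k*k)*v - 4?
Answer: -200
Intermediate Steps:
R(k, v) = 12 - v*k² (R(k, v) = 8 - ((k*k)*v - 4) = 8 - (k²*v - 4) = 8 - (v*k² - 4) = 8 - (-4 + v*k²) = 8 + (4 - v*k²) = 12 - v*k²)
K(W) = W (K(W) = W + 0 = W)
K(-20)*R(-1, 2) = -20*(12 - 1*2*(-1)²) = -20*(12 - 1*2*1) = -20*(12 - 2) = -20*10 = -200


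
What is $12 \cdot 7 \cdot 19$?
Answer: $1596$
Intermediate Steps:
$12 \cdot 7 \cdot 19 = 84 \cdot 19 = 1596$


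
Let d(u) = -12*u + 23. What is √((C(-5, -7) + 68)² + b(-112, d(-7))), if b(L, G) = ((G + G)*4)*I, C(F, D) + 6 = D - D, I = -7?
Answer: 2*I*√537 ≈ 46.346*I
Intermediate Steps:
C(F, D) = -6 (C(F, D) = -6 + (D - D) = -6 + 0 = -6)
d(u) = 23 - 12*u
b(L, G) = -56*G (b(L, G) = ((G + G)*4)*(-7) = ((2*G)*4)*(-7) = (8*G)*(-7) = -56*G)
√((C(-5, -7) + 68)² + b(-112, d(-7))) = √((-6 + 68)² - 56*(23 - 12*(-7))) = √(62² - 56*(23 + 84)) = √(3844 - 56*107) = √(3844 - 5992) = √(-2148) = 2*I*√537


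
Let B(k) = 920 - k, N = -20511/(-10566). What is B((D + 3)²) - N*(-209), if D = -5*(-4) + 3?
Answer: 762767/1174 ≈ 649.72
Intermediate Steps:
N = 2279/1174 (N = -20511*(-1/10566) = 2279/1174 ≈ 1.9412)
D = 23 (D = 20 + 3 = 23)
B((D + 3)²) - N*(-209) = (920 - (23 + 3)²) - 2279*(-209)/1174 = (920 - 1*26²) - 1*(-476311/1174) = (920 - 1*676) + 476311/1174 = (920 - 676) + 476311/1174 = 244 + 476311/1174 = 762767/1174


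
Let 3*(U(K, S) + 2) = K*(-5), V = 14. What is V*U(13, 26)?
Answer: -994/3 ≈ -331.33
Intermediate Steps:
U(K, S) = -2 - 5*K/3 (U(K, S) = -2 + (K*(-5))/3 = -2 + (-5*K)/3 = -2 - 5*K/3)
V*U(13, 26) = 14*(-2 - 5/3*13) = 14*(-2 - 65/3) = 14*(-71/3) = -994/3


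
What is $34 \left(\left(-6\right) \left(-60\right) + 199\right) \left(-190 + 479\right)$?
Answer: $5492734$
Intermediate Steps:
$34 \left(\left(-6\right) \left(-60\right) + 199\right) \left(-190 + 479\right) = 34 \left(360 + 199\right) 289 = 34 \cdot 559 \cdot 289 = 34 \cdot 161551 = 5492734$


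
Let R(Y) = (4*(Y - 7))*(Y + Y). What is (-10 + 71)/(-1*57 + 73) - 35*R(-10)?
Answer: -761539/16 ≈ -47596.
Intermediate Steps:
R(Y) = 2*Y*(-28 + 4*Y) (R(Y) = (4*(-7 + Y))*(2*Y) = (-28 + 4*Y)*(2*Y) = 2*Y*(-28 + 4*Y))
(-10 + 71)/(-1*57 + 73) - 35*R(-10) = (-10 + 71)/(-1*57 + 73) - 280*(-10)*(-7 - 10) = 61/(-57 + 73) - 280*(-10)*(-17) = 61/16 - 35*1360 = 61*(1/16) - 47600 = 61/16 - 47600 = -761539/16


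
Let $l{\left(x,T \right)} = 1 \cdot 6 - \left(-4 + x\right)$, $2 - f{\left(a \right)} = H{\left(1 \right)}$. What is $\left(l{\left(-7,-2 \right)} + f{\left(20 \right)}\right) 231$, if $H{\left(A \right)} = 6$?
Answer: $3003$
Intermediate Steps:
$f{\left(a \right)} = -4$ ($f{\left(a \right)} = 2 - 6 = -4$)
$l{\left(x,T \right)} = 10 - x$ ($l{\left(x,T \right)} = 6 - \left(-4 + x\right) = 10 - x$)
$\left(l{\left(-7,-2 \right)} + f{\left(20 \right)}\right) 231 = \left(\left(10 - -7\right) - 4\right) 231 = \left(\left(10 + 7\right) - 4\right) 231 = \left(17 - 4\right) 231 = 13 \cdot 231 = 3003$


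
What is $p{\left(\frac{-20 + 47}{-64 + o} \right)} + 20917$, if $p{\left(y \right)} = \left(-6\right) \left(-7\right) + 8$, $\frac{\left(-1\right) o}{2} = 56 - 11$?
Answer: $20967$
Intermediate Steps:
$o = -90$ ($o = - 2 \left(56 - 11\right) = \left(-2\right) 45 = -90$)
$p{\left(y \right)} = 50$ ($p{\left(y \right)} = 42 + 8 = 50$)
$p{\left(\frac{-20 + 47}{-64 + o} \right)} + 20917 = 50 + 20917 = 20967$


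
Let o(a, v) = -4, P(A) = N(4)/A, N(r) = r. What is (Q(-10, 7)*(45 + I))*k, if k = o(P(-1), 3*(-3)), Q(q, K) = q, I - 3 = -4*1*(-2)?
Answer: 2240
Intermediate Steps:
I = 11 (I = 3 - 4*1*(-2) = 3 - 4*(-2) = 3 + 8 = 11)
P(A) = 4/A
k = -4
(Q(-10, 7)*(45 + I))*k = -10*(45 + 11)*(-4) = -10*56*(-4) = -560*(-4) = 2240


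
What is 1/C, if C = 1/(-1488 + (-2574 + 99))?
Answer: -3963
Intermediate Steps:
C = -1/3963 (C = 1/(-1488 - 2475) = 1/(-3963) = -1/3963 ≈ -0.00025233)
1/C = 1/(-1/3963) = -3963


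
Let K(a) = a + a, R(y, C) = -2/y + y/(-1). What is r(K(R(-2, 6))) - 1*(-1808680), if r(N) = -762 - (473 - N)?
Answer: 1807451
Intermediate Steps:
R(y, C) = -y - 2/y (R(y, C) = -2/y + y*(-1) = -2/y - y = -y - 2/y)
K(a) = 2*a
r(N) = -1235 + N (r(N) = -762 + (-473 + N) = -1235 + N)
r(K(R(-2, 6))) - 1*(-1808680) = (-1235 + 2*(-1*(-2) - 2/(-2))) - 1*(-1808680) = (-1235 + 2*(2 - 2*(-1/2))) + 1808680 = (-1235 + 2*(2 + 1)) + 1808680 = (-1235 + 2*3) + 1808680 = (-1235 + 6) + 1808680 = -1229 + 1808680 = 1807451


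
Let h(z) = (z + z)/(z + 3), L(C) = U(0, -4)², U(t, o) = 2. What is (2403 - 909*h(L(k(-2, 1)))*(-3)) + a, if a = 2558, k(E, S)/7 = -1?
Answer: 56543/7 ≈ 8077.6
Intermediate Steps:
k(E, S) = -7 (k(E, S) = 7*(-1) = -7)
L(C) = 4 (L(C) = 2² = 4)
h(z) = 2*z/(3 + z) (h(z) = (2*z)/(3 + z) = 2*z/(3 + z))
(2403 - 909*h(L(k(-2, 1)))*(-3)) + a = (2403 - 909*2*4/(3 + 4)*(-3)) + 2558 = (2403 - 909*2*4/7*(-3)) + 2558 = (2403 - 909*2*4*(⅐)*(-3)) + 2558 = (2403 - 7272*(-3)/7) + 2558 = (2403 - 909*(-24/7)) + 2558 = (2403 + 21816/7) + 2558 = 38637/7 + 2558 = 56543/7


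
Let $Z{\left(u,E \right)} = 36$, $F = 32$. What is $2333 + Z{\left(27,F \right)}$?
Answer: $2369$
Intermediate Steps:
$2333 + Z{\left(27,F \right)} = 2333 + 36 = 2369$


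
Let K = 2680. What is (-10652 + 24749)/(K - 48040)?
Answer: -4699/15120 ≈ -0.31078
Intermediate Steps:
(-10652 + 24749)/(K - 48040) = (-10652 + 24749)/(2680 - 48040) = 14097/(-45360) = 14097*(-1/45360) = -4699/15120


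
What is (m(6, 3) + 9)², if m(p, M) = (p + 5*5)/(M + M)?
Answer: 7225/36 ≈ 200.69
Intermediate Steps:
m(p, M) = (25 + p)/(2*M) (m(p, M) = (p + 25)/((2*M)) = (25 + p)*(1/(2*M)) = (25 + p)/(2*M))
(m(6, 3) + 9)² = ((½)*(25 + 6)/3 + 9)² = ((½)*(⅓)*31 + 9)² = (31/6 + 9)² = (85/6)² = 7225/36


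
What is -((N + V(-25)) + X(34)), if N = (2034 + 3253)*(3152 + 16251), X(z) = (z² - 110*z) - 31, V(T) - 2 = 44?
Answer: -102581092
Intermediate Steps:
V(T) = 46 (V(T) = 2 + 44 = 46)
X(z) = -31 + z² - 110*z
N = 102583661 (N = 5287*19403 = 102583661)
-((N + V(-25)) + X(34)) = -((102583661 + 46) + (-31 + 34² - 110*34)) = -(102583707 + (-31 + 1156 - 3740)) = -(102583707 - 2615) = -1*102581092 = -102581092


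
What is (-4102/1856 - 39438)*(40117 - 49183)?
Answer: 165910134495/464 ≈ 3.5756e+8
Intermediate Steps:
(-4102/1856 - 39438)*(40117 - 49183) = (-4102*1/1856 - 39438)*(-9066) = (-2051/928 - 39438)*(-9066) = -36600515/928*(-9066) = 165910134495/464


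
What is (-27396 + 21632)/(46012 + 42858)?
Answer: -2882/44435 ≈ -0.064859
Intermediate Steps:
(-27396 + 21632)/(46012 + 42858) = -5764/88870 = -5764*1/88870 = -2882/44435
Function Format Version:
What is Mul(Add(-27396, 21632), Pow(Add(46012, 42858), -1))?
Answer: Rational(-2882, 44435) ≈ -0.064859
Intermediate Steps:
Mul(Add(-27396, 21632), Pow(Add(46012, 42858), -1)) = Mul(-5764, Pow(88870, -1)) = Mul(-5764, Rational(1, 88870)) = Rational(-2882, 44435)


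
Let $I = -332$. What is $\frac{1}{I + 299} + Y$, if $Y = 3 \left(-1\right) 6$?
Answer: $- \frac{595}{33} \approx -18.03$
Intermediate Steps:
$Y = -18$ ($Y = \left(-3\right) 6 = -18$)
$\frac{1}{I + 299} + Y = \frac{1}{-332 + 299} - 18 = \frac{1}{-33} - 18 = - \frac{1}{33} - 18 = - \frac{595}{33}$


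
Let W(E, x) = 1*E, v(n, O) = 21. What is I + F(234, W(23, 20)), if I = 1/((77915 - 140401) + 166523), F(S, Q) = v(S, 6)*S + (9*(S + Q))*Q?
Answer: 6045902182/104037 ≈ 58113.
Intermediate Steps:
W(E, x) = E
F(S, Q) = 21*S + Q*(9*Q + 9*S) (F(S, Q) = 21*S + (9*(S + Q))*Q = 21*S + (9*(Q + S))*Q = 21*S + (9*Q + 9*S)*Q = 21*S + Q*(9*Q + 9*S))
I = 1/104037 (I = 1/(-62486 + 166523) = 1/104037 ≈ 9.6120e-6)
I + F(234, W(23, 20)) = 1/104037 + (9*23² + 21*234 + 9*23*234) = 1/104037 + (9*529 + 4914 + 48438) = 1/104037 + (4761 + 4914 + 48438) = 1/104037 + 58113 = 6045902182/104037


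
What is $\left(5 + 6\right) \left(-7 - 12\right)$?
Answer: $-209$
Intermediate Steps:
$\left(5 + 6\right) \left(-7 - 12\right) = 11 \left(-7 - 12\right) = 11 \left(-19\right) = -209$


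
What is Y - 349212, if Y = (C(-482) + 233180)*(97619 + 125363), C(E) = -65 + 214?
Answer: 52027817866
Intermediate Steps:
C(E) = 149
Y = 52028167078 (Y = (149 + 233180)*(97619 + 125363) = 233329*222982 = 52028167078)
Y - 349212 = 52028167078 - 349212 = 52027817866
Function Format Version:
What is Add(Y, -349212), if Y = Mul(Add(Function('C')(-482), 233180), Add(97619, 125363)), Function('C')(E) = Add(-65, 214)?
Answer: 52027817866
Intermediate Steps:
Function('C')(E) = 149
Y = 52028167078 (Y = Mul(Add(149, 233180), Add(97619, 125363)) = Mul(233329, 222982) = 52028167078)
Add(Y, -349212) = Add(52028167078, -349212) = 52027817866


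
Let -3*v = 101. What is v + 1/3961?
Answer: -400058/11883 ≈ -33.666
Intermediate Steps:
v = -101/3 (v = -1/3*101 = -101/3 ≈ -33.667)
v + 1/3961 = -101/3 + 1/3961 = -400058/11883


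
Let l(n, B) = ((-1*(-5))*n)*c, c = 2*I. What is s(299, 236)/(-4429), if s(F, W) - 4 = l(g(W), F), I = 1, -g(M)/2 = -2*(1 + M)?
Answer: -9484/4429 ≈ -2.1413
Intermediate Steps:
g(M) = 4 + 4*M (g(M) = -(-4)*(1 + M) = -2*(-2 - 2*M) = 4 + 4*M)
c = 2 (c = 2*1 = 2)
l(n, B) = 10*n (l(n, B) = ((-1*(-5))*n)*2 = (5*n)*2 = 10*n)
s(F, W) = 44 + 40*W (s(F, W) = 4 + 10*(4 + 4*W) = 4 + (40 + 40*W) = 44 + 40*W)
s(299, 236)/(-4429) = (44 + 40*236)/(-4429) = (44 + 9440)*(-1/4429) = 9484*(-1/4429) = -9484/4429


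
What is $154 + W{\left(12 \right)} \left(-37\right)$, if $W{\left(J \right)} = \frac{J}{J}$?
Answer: $117$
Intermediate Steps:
$W{\left(J \right)} = 1$
$154 + W{\left(12 \right)} \left(-37\right) = 154 + 1 \left(-37\right) = 154 - 37 = 117$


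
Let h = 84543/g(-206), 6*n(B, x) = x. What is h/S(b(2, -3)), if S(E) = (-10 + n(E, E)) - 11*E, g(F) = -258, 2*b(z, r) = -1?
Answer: 169086/2365 ≈ 71.495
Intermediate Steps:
b(z, r) = -½ (b(z, r) = (½)*(-1) = -½)
n(B, x) = x/6
S(E) = -10 - 65*E/6 (S(E) = (-10 + E/6) - 11*E = -10 - 65*E/6)
h = -28181/86 (h = 84543/(-258) = 84543*(-1/258) = -28181/86 ≈ -327.69)
h/S(b(2, -3)) = -28181/(86*(-10 - 65/6*(-½))) = -28181/(86*(-10 + 65/12)) = -28181/(86*(-55/12)) = -28181/86*(-12/55) = 169086/2365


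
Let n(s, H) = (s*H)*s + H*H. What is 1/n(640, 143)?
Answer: 1/58593249 ≈ 1.7067e-8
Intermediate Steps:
n(s, H) = H² + H*s² (n(s, H) = (H*s)*s + H² = H*s² + H² = H² + H*s²)
1/n(640, 143) = 1/(143*(143 + 640²)) = 1/(143*(143 + 409600)) = 1/(143*409743) = 1/58593249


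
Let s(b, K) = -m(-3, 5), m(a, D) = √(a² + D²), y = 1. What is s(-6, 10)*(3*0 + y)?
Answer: -√34 ≈ -5.8309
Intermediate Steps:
m(a, D) = √(D² + a²)
s(b, K) = -√34 (s(b, K) = -√(5² + (-3)²) = -√(25 + 9) = -√34)
s(-6, 10)*(3*0 + y) = (-√34)*(3*0 + 1) = (-√34)*(0 + 1) = -√34*1 = -√34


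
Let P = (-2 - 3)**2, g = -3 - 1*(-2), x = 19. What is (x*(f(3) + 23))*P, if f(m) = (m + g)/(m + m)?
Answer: 33250/3 ≈ 11083.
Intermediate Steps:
g = -1 (g = -3 + 2 = -1)
f(m) = (-1 + m)/(2*m) (f(m) = (m - 1)/(m + m) = (-1 + m)/((2*m)) = (-1 + m)*(1/(2*m)) = (-1 + m)/(2*m))
P = 25 (P = (-5)**2 = 25)
(x*(f(3) + 23))*P = (19*((1/2)*(-1 + 3)/3 + 23))*25 = (19*((1/2)*(1/3)*2 + 23))*25 = (19*(1/3 + 23))*25 = (19*(70/3))*25 = (1330/3)*25 = 33250/3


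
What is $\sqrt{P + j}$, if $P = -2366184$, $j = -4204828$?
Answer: $2 i \sqrt{1642753} \approx 2563.4 i$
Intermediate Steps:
$\sqrt{P + j} = \sqrt{-2366184 - 4204828} = \sqrt{-6571012} = 2 i \sqrt{1642753}$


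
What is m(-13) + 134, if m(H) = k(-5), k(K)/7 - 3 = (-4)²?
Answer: 267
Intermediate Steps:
k(K) = 133 (k(K) = 21 + 7*(-4)² = 21 + 7*16 = 21 + 112 = 133)
m(H) = 133
m(-13) + 134 = 133 + 134 = 267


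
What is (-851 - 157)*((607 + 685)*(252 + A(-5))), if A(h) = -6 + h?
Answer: -313862976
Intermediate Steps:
(-851 - 157)*((607 + 685)*(252 + A(-5))) = (-851 - 157)*((607 + 685)*(252 + (-6 - 5))) = -1302336*(252 - 11) = -1302336*241 = -1008*311372 = -313862976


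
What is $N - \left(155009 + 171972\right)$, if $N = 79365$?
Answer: $-247616$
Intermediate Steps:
$N - \left(155009 + 171972\right) = 79365 - \left(155009 + 171972\right) = 79365 - 326981 = -247616$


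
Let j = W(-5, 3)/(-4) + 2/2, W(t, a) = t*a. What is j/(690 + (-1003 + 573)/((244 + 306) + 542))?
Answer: 5187/753050 ≈ 0.0068880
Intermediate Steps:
W(t, a) = a*t
j = 19/4 (j = (3*(-5))/(-4) + 2/2 = -15*(-¼) + 2*(½) = 15/4 + 1 = 19/4 ≈ 4.7500)
j/(690 + (-1003 + 573)/((244 + 306) + 542)) = (19/4)/(690 + (-1003 + 573)/((244 + 306) + 542)) = (19/4)/(690 - 430/(550 + 542)) = (19/4)/(690 - 430/1092) = (19/4)/(690 - 430*1/1092) = (19/4)/(690 - 215/546) = (19/4)/(376525/546) = (546/376525)*(19/4) = 5187/753050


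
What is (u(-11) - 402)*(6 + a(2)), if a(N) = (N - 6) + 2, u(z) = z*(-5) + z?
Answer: -1432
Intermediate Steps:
u(z) = -4*z (u(z) = -5*z + z = -4*z)
a(N) = -4 + N (a(N) = (-6 + N) + 2 = -4 + N)
(u(-11) - 402)*(6 + a(2)) = (-4*(-11) - 402)*(6 + (-4 + 2)) = (44 - 402)*(6 - 2) = -358*4 = -1432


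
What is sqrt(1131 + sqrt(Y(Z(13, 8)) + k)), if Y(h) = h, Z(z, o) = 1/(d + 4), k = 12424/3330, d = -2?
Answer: sqrt(1393505100 + 1110*sqrt(5212930))/1110 ≈ 33.661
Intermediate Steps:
k = 6212/1665 (k = 12424*(1/3330) = 6212/1665 ≈ 3.7309)
Z(z, o) = 1/2 (Z(z, o) = 1/(-2 + 4) = 1/2)
sqrt(1131 + sqrt(Y(Z(13, 8)) + k)) = sqrt(1131 + sqrt(1/2 + 6212/1665)) = sqrt(1131 + sqrt(14089/3330)) = sqrt(1131 + sqrt(5212930)/1110)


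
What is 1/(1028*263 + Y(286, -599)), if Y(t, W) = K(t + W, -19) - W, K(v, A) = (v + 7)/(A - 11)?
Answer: 5/1354866 ≈ 3.6904e-6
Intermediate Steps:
K(v, A) = (7 + v)/(-11 + A)
Y(t, W) = -7/30 - 31*W/30 - t/30 (Y(t, W) = (7 + (t + W))/(-11 - 19) - W = (7 + (W + t))/(-30) - W = -(7 + W + t)/30 - W = (-7/30 - W/30 - t/30) - W = -7/30 - 31*W/30 - t/30)
1/(1028*263 + Y(286, -599)) = 1/(1028*263 + (-7/30 - 31/30*(-599) - 1/30*286)) = 1/(270364 + (-7/30 + 18569/30 - 143/15)) = 1/(270364 + 3046/5) = 1/(1354866/5) = 5/1354866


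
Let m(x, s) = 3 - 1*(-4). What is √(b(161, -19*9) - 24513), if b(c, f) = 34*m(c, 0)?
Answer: 5*I*√971 ≈ 155.8*I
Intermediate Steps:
m(x, s) = 7 (m(x, s) = 3 + 4 = 7)
b(c, f) = 238 (b(c, f) = 34*7 = 238)
√(b(161, -19*9) - 24513) = √(238 - 24513) = √(-24275) = 5*I*√971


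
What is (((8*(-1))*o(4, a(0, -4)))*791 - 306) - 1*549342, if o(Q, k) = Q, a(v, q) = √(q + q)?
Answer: -574960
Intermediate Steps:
a(v, q) = √2*√q (a(v, q) = √(2*q) = √2*√q)
(((8*(-1))*o(4, a(0, -4)))*791 - 306) - 1*549342 = (((8*(-1))*4)*791 - 306) - 1*549342 = (-8*4*791 - 306) - 549342 = (-32*791 - 306) - 549342 = (-25312 - 306) - 549342 = -25618 - 549342 = -574960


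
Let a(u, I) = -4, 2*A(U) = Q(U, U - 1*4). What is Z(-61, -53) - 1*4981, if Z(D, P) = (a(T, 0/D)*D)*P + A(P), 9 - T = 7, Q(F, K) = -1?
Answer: -35827/2 ≈ -17914.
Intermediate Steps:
A(U) = -½ (A(U) = (½)*(-1) = -½)
T = 2 (T = 9 - 1*7 = 9 - 7 = 2)
Z(D, P) = -½ - 4*D*P (Z(D, P) = (-4*D)*P - ½ = -4*D*P - ½ = -½ - 4*D*P)
Z(-61, -53) - 1*4981 = (-½ - 4*(-61)*(-53)) - 1*4981 = (-½ - 12932) - 4981 = -25865/2 - 4981 = -35827/2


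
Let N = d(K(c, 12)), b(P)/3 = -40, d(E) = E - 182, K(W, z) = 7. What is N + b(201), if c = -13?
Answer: -295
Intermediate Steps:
d(E) = -182 + E
b(P) = -120 (b(P) = 3*(-40) = -120)
N = -175 (N = -182 + 7 = -175)
N + b(201) = -175 - 120 = -295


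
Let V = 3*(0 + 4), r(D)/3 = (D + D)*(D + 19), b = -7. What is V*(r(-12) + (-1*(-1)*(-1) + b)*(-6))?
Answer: -5472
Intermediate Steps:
r(D) = 6*D*(19 + D) (r(D) = 3*((D + D)*(D + 19)) = 3*((2*D)*(19 + D)) = 3*(2*D*(19 + D)) = 6*D*(19 + D))
V = 12 (V = 3*4 = 12)
V*(r(-12) + (-1*(-1)*(-1) + b)*(-6)) = 12*(6*(-12)*(19 - 12) + (-1*(-1)*(-1) - 7)*(-6)) = 12*(6*(-12)*7 + (1*(-1) - 7)*(-6)) = 12*(-504 + (-1 - 7)*(-6)) = 12*(-504 - 8*(-6)) = 12*(-504 + 48) = 12*(-456) = -5472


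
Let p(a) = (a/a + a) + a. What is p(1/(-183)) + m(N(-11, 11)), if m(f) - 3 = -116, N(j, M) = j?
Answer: -20498/183 ≈ -112.01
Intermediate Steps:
m(f) = -113 (m(f) = 3 - 116 = -113)
p(a) = 1 + 2*a (p(a) = (1 + a) + a = 1 + 2*a)
p(1/(-183)) + m(N(-11, 11)) = (1 + 2/(-183)) - 113 = (1 + 2*(-1/183)) - 113 = (1 - 2/183) - 113 = 181/183 - 113 = -20498/183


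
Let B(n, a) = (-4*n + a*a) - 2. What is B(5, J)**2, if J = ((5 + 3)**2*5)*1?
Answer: 10481254884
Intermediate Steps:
J = 320 (J = (8**2*5)*1 = (64*5)*1 = 320*1 = 320)
B(n, a) = -2 + a**2 - 4*n (B(n, a) = (-4*n + a**2) - 2 = (a**2 - 4*n) - 2 = -2 + a**2 - 4*n)
B(5, J)**2 = (-2 + 320**2 - 4*5)**2 = (-2 + 102400 - 20)**2 = 102378**2 = 10481254884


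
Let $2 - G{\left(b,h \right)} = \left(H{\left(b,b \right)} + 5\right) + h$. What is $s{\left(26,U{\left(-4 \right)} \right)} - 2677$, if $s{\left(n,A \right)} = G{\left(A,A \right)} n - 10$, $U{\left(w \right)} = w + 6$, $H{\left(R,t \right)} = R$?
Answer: $-2869$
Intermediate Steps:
$U{\left(w \right)} = 6 + w$
$G{\left(b,h \right)} = -3 - b - h$ ($G{\left(b,h \right)} = 2 - \left(\left(b + 5\right) + h\right) = 2 - \left(\left(5 + b\right) + h\right) = 2 - \left(5 + b + h\right) = -3 - b - h$)
$s{\left(n,A \right)} = -10 + n \left(-3 - 2 A\right)$ ($s{\left(n,A \right)} = \left(-3 - A - A\right) n - 10 = \left(-3 - 2 A\right) n - 10 = n \left(-3 - 2 A\right) - 10 = -10 + n \left(-3 - 2 A\right)$)
$s{\left(26,U{\left(-4 \right)} \right)} - 2677 = \left(-10 - 26 \left(3 + 2 \left(6 - 4\right)\right)\right) - 2677 = \left(-10 - 26 \left(3 + 2 \cdot 2\right)\right) - 2677 = \left(-10 - 26 \left(3 + 4\right)\right) - 2677 = \left(-10 - 26 \cdot 7\right) - 2677 = \left(-10 - 182\right) - 2677 = -192 - 2677 = -2869$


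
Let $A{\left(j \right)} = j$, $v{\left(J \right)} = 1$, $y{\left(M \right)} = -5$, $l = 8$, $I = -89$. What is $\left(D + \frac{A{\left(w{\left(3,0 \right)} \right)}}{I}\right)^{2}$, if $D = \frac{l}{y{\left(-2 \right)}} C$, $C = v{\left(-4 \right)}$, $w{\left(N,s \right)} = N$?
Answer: $\frac{528529}{198025} \approx 2.669$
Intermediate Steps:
$C = 1$
$D = - \frac{8}{5}$ ($D = \frac{8}{-5} \cdot 1 = 8 \left(- \frac{1}{5}\right) 1 = \left(- \frac{8}{5}\right) 1 = - \frac{8}{5} \approx -1.6$)
$\left(D + \frac{A{\left(w{\left(3,0 \right)} \right)}}{I}\right)^{2} = \left(- \frac{8}{5} + \frac{3}{-89}\right)^{2} = \left(- \frac{8}{5} + 3 \left(- \frac{1}{89}\right)\right)^{2} = \left(- \frac{8}{5} - \frac{3}{89}\right)^{2} = \left(- \frac{727}{445}\right)^{2} = \frac{528529}{198025}$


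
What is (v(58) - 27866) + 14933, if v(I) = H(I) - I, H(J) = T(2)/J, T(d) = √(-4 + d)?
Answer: -12991 + I*√2/58 ≈ -12991.0 + 0.024383*I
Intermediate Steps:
H(J) = I*√2/J (H(J) = √(-4 + 2)/J = √(-2)/J = (I*√2)/J = I*√2/J)
v(I) = -I + I*√2/I (v(I) = I*√2/I - I = -I + I*√2/I)
(v(58) - 27866) + 14933 = ((-1*58 + I*√2/58) - 27866) + 14933 = ((-58 + I*√2*(1/58)) - 27866) + 14933 = ((-58 + I*√2/58) - 27866) + 14933 = (-27924 + I*√2/58) + 14933 = -12991 + I*√2/58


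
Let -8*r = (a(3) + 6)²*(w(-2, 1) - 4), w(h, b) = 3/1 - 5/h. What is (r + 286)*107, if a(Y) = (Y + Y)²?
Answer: -19153/4 ≈ -4788.3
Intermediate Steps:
a(Y) = 4*Y² (a(Y) = (2*Y)² = 4*Y²)
w(h, b) = 3 - 5/h (w(h, b) = 3*1 - 5/h = 3 - 5/h)
r = -1323/4 (r = -(4*3² + 6)²*((3 - 5/(-2)) - 4)/8 = -(4*9 + 6)²*((3 - 5*(-½)) - 4)/8 = -(36 + 6)²*((3 + 5/2) - 4)/8 = -42²*(11/2 - 4)/8 = -441*3/(2*2) = -⅛*2646 = -1323/4 ≈ -330.75)
(r + 286)*107 = (-1323/4 + 286)*107 = -179/4*107 = -19153/4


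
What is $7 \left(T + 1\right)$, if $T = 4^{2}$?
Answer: $119$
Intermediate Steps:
$T = 16$
$7 \left(T + 1\right) = 7 \left(16 + 1\right) = 7 \cdot 17 = 119$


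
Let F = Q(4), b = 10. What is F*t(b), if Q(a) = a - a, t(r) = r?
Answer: 0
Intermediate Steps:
Q(a) = 0
F = 0
F*t(b) = 0*10 = 0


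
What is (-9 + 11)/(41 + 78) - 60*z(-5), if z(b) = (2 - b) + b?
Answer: -14278/119 ≈ -119.98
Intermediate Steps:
z(b) = 2
(-9 + 11)/(41 + 78) - 60*z(-5) = (-9 + 11)/(41 + 78) - 60*2 = 2/119 - 120 = -14278/119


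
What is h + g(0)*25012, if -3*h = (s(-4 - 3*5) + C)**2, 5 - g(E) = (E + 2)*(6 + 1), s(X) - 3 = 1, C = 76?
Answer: -681724/3 ≈ -2.2724e+5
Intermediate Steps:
s(X) = 4 (s(X) = 3 + 1 = 4)
g(E) = -9 - 7*E (g(E) = 5 - (E + 2)*(6 + 1) = 5 - (2 + E)*7 = 5 - (14 + 7*E) = 5 + (-14 - 7*E) = -9 - 7*E)
h = -6400/3 (h = -(4 + 76)**2/3 = -1/3*80**2 = -1/3*6400 = -6400/3 ≈ -2133.3)
h + g(0)*25012 = -6400/3 + (-9 - 7*0)*25012 = -6400/3 + (-9 + 0)*25012 = -6400/3 - 9*25012 = -6400/3 - 225108 = -681724/3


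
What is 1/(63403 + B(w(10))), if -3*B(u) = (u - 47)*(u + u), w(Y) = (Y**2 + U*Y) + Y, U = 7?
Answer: 1/47443 ≈ 2.1078e-5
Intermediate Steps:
w(Y) = Y**2 + 8*Y (w(Y) = (Y**2 + 7*Y) + Y = Y**2 + 8*Y)
B(u) = -2*u*(-47 + u)/3 (B(u) = -(u - 47)*(u + u)/3 = -(-47 + u)*2*u/3 = -2*u*(-47 + u)/3)
1/(63403 + B(w(10))) = 1/(63403 + 2*(10*(8 + 10))*(47 - 10*(8 + 10))/3) = 1/(63403 + 2*(10*18)*(47 - 10*18)/3) = 1/(63403 + (2/3)*180*(47 - 1*180)) = 1/(63403 + (2/3)*180*(47 - 180)) = 1/(63403 + (2/3)*180*(-133)) = 1/(63403 - 15960) = 1/47443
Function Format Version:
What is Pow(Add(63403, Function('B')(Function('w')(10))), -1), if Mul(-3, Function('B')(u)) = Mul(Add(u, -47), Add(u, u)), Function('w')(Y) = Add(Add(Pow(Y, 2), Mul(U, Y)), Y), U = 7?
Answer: Rational(1, 47443) ≈ 2.1078e-5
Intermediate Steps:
Function('w')(Y) = Add(Pow(Y, 2), Mul(8, Y)) (Function('w')(Y) = Add(Add(Pow(Y, 2), Mul(7, Y)), Y) = Add(Pow(Y, 2), Mul(8, Y)))
Function('B')(u) = Mul(Rational(-2, 3), u, Add(-47, u)) (Function('B')(u) = Mul(Rational(-1, 3), Mul(Add(u, -47), Add(u, u))) = Mul(Rational(-1, 3), Mul(Add(-47, u), Mul(2, u))) = Mul(Rational(-1, 3), Mul(2, u, Add(-47, u))) = Mul(Rational(-2, 3), u, Add(-47, u)))
Pow(Add(63403, Function('B')(Function('w')(10))), -1) = Pow(Add(63403, Mul(Rational(2, 3), Mul(10, Add(8, 10)), Add(47, Mul(-1, Mul(10, Add(8, 10)))))), -1) = Pow(Add(63403, Mul(Rational(2, 3), Mul(10, 18), Add(47, Mul(-1, Mul(10, 18))))), -1) = Pow(Add(63403, Mul(Rational(2, 3), 180, Add(47, Mul(-1, 180)))), -1) = Pow(Add(63403, Mul(Rational(2, 3), 180, Add(47, -180))), -1) = Pow(Add(63403, Mul(Rational(2, 3), 180, -133)), -1) = Pow(Add(63403, -15960), -1) = Pow(47443, -1) = Rational(1, 47443)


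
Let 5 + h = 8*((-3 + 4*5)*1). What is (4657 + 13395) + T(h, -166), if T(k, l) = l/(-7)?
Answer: 126530/7 ≈ 18076.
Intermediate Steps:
h = 131 (h = -5 + 8*((-3 + 4*5)*1) = -5 + 8*((-3 + 20)*1) = -5 + 8*(17*1) = -5 + 8*17 = -5 + 136 = 131)
T(k, l) = -l/7 (T(k, l) = l*(-⅐) = -l/7)
(4657 + 13395) + T(h, -166) = (4657 + 13395) - ⅐*(-166) = 18052 + 166/7 = 126530/7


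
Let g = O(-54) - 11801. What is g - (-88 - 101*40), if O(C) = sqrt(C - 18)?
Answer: -7673 + 6*I*sqrt(2) ≈ -7673.0 + 8.4853*I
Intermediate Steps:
O(C) = sqrt(-18 + C)
g = -11801 + 6*I*sqrt(2) (g = sqrt(-18 - 54) - 11801 = sqrt(-72) - 11801 = 6*I*sqrt(2) - 11801 = -11801 + 6*I*sqrt(2) ≈ -11801.0 + 8.4853*I)
g - (-88 - 101*40) = (-11801 + 6*I*sqrt(2)) - (-88 - 101*40) = (-11801 + 6*I*sqrt(2)) - (-88 - 4040) = (-11801 + 6*I*sqrt(2)) - 1*(-4128) = (-11801 + 6*I*sqrt(2)) + 4128 = -7673 + 6*I*sqrt(2)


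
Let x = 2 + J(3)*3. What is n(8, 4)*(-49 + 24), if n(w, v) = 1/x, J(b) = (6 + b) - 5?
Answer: -25/14 ≈ -1.7857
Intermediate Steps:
J(b) = 1 + b
x = 14 (x = 2 + (1 + 3)*3 = 2 + 4*3 = 2 + 12 = 14)
n(w, v) = 1/14
n(8, 4)*(-49 + 24) = (-49 + 24)/14 = (1/14)*(-25) = -25/14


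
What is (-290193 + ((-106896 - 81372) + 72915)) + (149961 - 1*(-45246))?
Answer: -210339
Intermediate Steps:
(-290193 + ((-106896 - 81372) + 72915)) + (149961 - 1*(-45246)) = (-290193 + (-188268 + 72915)) + (149961 + 45246) = (-290193 - 115353) + 195207 = -405546 + 195207 = -210339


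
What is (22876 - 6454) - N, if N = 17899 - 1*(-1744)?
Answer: -3221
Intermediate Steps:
N = 19643 (N = 17899 + 1744 = 19643)
(22876 - 6454) - N = (22876 - 6454) - 1*19643 = 16422 - 19643 = -3221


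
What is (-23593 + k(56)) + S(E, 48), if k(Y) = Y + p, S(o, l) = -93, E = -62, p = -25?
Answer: -23655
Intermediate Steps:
k(Y) = -25 + Y (k(Y) = Y - 25 = -25 + Y)
(-23593 + k(56)) + S(E, 48) = (-23593 + (-25 + 56)) - 93 = (-23593 + 31) - 93 = -23562 - 93 = -23655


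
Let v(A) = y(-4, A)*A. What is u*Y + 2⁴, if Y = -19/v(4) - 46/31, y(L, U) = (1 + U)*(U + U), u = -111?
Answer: 961699/4960 ≈ 193.89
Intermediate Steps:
y(L, U) = 2*U*(1 + U) (y(L, U) = (1 + U)*(2*U) = 2*U*(1 + U))
v(A) = 2*A²*(1 + A) (v(A) = (2*A*(1 + A))*A = 2*A²*(1 + A))
Y = -7949/4960 (Y = -19*1/(32*(1 + 4)) - 46/31 = -19/(2*16*5) - 46*1/31 = -19/160 - 46/31 = -7949/4960 ≈ -1.6026)
u*Y + 2⁴ = -111*(-7949/4960) + 2⁴ = 882339/4960 + 16 = 961699/4960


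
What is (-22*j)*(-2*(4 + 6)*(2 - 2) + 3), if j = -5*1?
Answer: 330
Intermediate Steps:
j = -5
(-22*j)*(-2*(4 + 6)*(2 - 2) + 3) = (-22*(-5))*(-2*(4 + 6)*(2 - 2) + 3) = 110*(-20*0 + 3) = 110*(-2*0 + 3) = 110*(0 + 3) = 110*3 = 330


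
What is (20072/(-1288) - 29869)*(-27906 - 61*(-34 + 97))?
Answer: 152757710082/161 ≈ 9.4881e+8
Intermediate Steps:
(20072/(-1288) - 29869)*(-27906 - 61*(-34 + 97)) = (20072*(-1/1288) - 29869)*(-27906 - 61*63) = (-2509/161 - 29869)*(-27906 - 3843) = -4811418/161*(-31749) = 152757710082/161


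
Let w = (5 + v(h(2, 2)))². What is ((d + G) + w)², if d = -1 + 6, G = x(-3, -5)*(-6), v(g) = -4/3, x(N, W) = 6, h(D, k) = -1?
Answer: 24964/81 ≈ 308.20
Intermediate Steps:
v(g) = -4/3 (v(g) = -4*⅓ = -4/3)
G = -36 (G = 6*(-6) = -36)
d = 5
w = 121/9 (w = (5 - 4/3)² = (11/3)² = 121/9 ≈ 13.444)
((d + G) + w)² = ((5 - 36) + 121/9)² = (-31 + 121/9)² = (-158/9)² = 24964/81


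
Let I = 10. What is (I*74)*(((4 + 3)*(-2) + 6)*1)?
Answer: -5920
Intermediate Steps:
(I*74)*(((4 + 3)*(-2) + 6)*1) = (10*74)*(((4 + 3)*(-2) + 6)*1) = 740*((7*(-2) + 6)*1) = 740*((-14 + 6)*1) = 740*(-8*1) = 740*(-8) = -5920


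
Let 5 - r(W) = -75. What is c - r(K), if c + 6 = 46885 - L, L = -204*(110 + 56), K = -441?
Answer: 80663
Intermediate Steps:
r(W) = 80 (r(W) = 5 - 1*(-75) = 5 + 75 = 80)
L = -33864 (L = -204*166 = -33864)
c = 80743 (c = -6 + (46885 - 1*(-33864)) = -6 + (46885 + 33864) = -6 + 80749 = 80743)
c - r(K) = 80743 - 1*80 = 80743 - 80 = 80663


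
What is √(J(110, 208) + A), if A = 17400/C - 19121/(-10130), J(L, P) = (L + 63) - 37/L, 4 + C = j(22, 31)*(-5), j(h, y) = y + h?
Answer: 2*√246783898048138/2997467 ≈ 10.482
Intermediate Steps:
j(h, y) = h + y
C = -269 (C = -4 + (22 + 31)*(-5) = -4 + 53*(-5) = -4 - 265 = -269)
J(L, P) = 63 + L - 37/L (J(L, P) = (63 + L) - 37/L = 63 + L - 37/L)
A = -171118451/2724970 (A = 17400/(-269) - 19121/(-10130) = 17400*(-1/269) - 19121*(-1/10130) = -17400/269 + 19121/10130 = -171118451/2724970 ≈ -62.796)
√(J(110, 208) + A) = √((63 + 110 - 37/110) - 171118451/2724970) = √(18993/110 - 171118451/2724970) = √(329323256/2997467) = 2*√246783898048138/2997467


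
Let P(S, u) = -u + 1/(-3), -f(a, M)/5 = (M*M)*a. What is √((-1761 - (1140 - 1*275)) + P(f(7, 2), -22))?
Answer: I*√23439/3 ≈ 51.033*I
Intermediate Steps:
f(a, M) = -5*a*M² (f(a, M) = -5*M*M*a = -5*M²*a = -5*a*M²)
P(S, u) = -⅓ - u (P(S, u) = -u - ⅓ = -⅓ - u)
√((-1761 - (1140 - 1*275)) + P(f(7, 2), -22)) = √((-1761 - (1140 - 1*275)) + (-⅓ - 1*(-22))) = √((-1761 - (1140 - 275)) + (-⅓ + 22)) = √((-1761 - 1*865) + 65/3) = √((-1761 - 865) + 65/3) = √(-2626 + 65/3) = √(-7813/3) = I*√23439/3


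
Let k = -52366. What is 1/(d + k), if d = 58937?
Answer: 1/6571 ≈ 0.00015218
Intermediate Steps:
1/(d + k) = 1/(58937 - 52366) = 1/6571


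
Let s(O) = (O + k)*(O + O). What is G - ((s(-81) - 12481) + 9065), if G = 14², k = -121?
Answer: -29112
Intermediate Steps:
s(O) = 2*O*(-121 + O) (s(O) = (O - 121)*(O + O) = (-121 + O)*(2*O) = 2*O*(-121 + O))
G = 196
G - ((s(-81) - 12481) + 9065) = 196 - ((2*(-81)*(-121 - 81) - 12481) + 9065) = 196 - ((2*(-81)*(-202) - 12481) + 9065) = 196 - ((32724 - 12481) + 9065) = 196 - (20243 + 9065) = 196 - 1*29308 = 196 - 29308 = -29112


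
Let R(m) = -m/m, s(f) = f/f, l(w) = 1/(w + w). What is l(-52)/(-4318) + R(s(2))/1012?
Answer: -112015/113615216 ≈ -0.00098591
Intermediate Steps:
l(w) = 1/(2*w)
s(f) = 1
R(m) = -1 (R(m) = -1*1 = -1)
l(-52)/(-4318) + R(s(2))/1012 = ((1/2)/(-52))/(-4318) - 1/1012 = ((1/2)*(-1/52))*(-1/4318) - 1*1/1012 = -1/104*(-1/4318) - 1/1012 = 1/449072 - 1/1012 = -112015/113615216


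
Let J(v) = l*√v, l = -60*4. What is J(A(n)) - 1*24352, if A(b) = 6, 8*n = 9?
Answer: -24352 - 240*√6 ≈ -24940.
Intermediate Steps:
n = 9/8 (n = (⅛)*9 = 9/8 ≈ 1.1250)
l = -240
J(v) = -240*√v
J(A(n)) - 1*24352 = -240*√6 - 1*24352 = -240*√6 - 24352 = -24352 - 240*√6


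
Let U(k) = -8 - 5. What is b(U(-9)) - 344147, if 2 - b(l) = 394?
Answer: -344539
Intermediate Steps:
U(k) = -13
b(l) = -392 (b(l) = 2 - 1*394 = 2 - 394 = -392)
b(U(-9)) - 344147 = -392 - 344147 = -344539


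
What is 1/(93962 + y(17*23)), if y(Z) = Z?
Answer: 1/94353 ≈ 1.0598e-5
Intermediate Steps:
1/(93962 + y(17*23)) = 1/(93962 + 17*23) = 1/(93962 + 391) = 1/94353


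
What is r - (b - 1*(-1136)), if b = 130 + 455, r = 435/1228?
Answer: -2112953/1228 ≈ -1720.6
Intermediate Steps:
r = 435/1228 (r = 435*(1/1228) = 435/1228 ≈ 0.35423)
b = 585
r - (b - 1*(-1136)) = 435/1228 - (585 - 1*(-1136)) = 435/1228 - (585 + 1136) = 435/1228 - 1*1721 = 435/1228 - 1721 = -2112953/1228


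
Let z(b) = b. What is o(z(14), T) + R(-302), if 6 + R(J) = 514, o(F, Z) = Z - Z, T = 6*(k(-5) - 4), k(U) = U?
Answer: 508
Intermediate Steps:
T = -54 (T = 6*(-5 - 4) = 6*(-9) = -54)
o(F, Z) = 0
R(J) = 508 (R(J) = -6 + 514 = 508)
o(z(14), T) + R(-302) = 0 + 508 = 508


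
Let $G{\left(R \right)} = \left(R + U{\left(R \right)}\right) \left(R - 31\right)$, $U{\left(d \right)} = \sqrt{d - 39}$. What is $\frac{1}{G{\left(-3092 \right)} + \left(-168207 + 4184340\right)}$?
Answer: $\frac{506387}{6924681433500} + \frac{347 i \sqrt{3131}}{20774044300500} \approx 7.3128 \cdot 10^{-8} + 9.3465 \cdot 10^{-10} i$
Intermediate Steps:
$U{\left(d \right)} = \sqrt{-39 + d}$
$G{\left(R \right)} = \left(-31 + R\right) \left(R + \sqrt{-39 + R}\right)$ ($G{\left(R \right)} = \left(R + \sqrt{-39 + R}\right) \left(R - 31\right) = \left(R + \sqrt{-39 + R}\right) \left(-31 + R\right) = \left(-31 + R\right) \left(R + \sqrt{-39 + R}\right)$)
$\frac{1}{G{\left(-3092 \right)} + \left(-168207 + 4184340\right)} = \frac{1}{\left(\left(-3092\right)^{2} - -95852 - 31 \sqrt{-39 - 3092} - 3092 \sqrt{-39 - 3092}\right) + \left(-168207 + 4184340\right)} = \frac{1}{\left(9560464 + 95852 - 31 \sqrt{-3131} - 3092 \sqrt{-3131}\right) + 4016133} = \frac{1}{\left(9560464 + 95852 - 31 i \sqrt{3131} - 3092 i \sqrt{3131}\right) + 4016133} = \frac{1}{\left(9656316 - 3123 i \sqrt{3131}\right) + 4016133} = \frac{1}{13672449 - 3123 i \sqrt{3131}}$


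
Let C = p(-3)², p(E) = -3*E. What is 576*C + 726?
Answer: 47382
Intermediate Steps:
C = 81 (C = (-3*(-3))² = 9² = 81)
576*C + 726 = 576*81 + 726 = 46656 + 726 = 47382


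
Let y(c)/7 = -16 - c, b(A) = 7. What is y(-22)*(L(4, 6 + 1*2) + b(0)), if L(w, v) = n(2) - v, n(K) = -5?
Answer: -252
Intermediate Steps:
y(c) = -112 - 7*c (y(c) = 7*(-16 - c) = -112 - 7*c)
L(w, v) = -5 - v
y(-22)*(L(4, 6 + 1*2) + b(0)) = (-112 - 7*(-22))*((-5 - (6 + 1*2)) + 7) = (-112 + 154)*((-5 - (6 + 2)) + 7) = 42*((-5 - 1*8) + 7) = 42*((-5 - 8) + 7) = 42*(-13 + 7) = 42*(-6) = -252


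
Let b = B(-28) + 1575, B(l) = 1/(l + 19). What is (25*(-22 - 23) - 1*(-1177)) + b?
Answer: 14642/9 ≈ 1626.9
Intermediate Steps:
B(l) = 1/(19 + l)
b = 14174/9 (b = 1/(19 - 28) + 1575 = 1/(-9) + 1575 = -1/9 + 1575 = 14174/9 ≈ 1574.9)
(25*(-22 - 23) - 1*(-1177)) + b = (25*(-22 - 23) - 1*(-1177)) + 14174/9 = (25*(-45) + 1177) + 14174/9 = (-1125 + 1177) + 14174/9 = 52 + 14174/9 = 14642/9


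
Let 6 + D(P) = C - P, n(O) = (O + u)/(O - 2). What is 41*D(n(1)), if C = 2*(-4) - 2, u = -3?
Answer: -738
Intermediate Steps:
C = -10 (C = -8 - 2 = -10)
n(O) = (-3 + O)/(-2 + O) (n(O) = (O - 3)/(O - 2) = (-3 + O)/(-2 + O))
D(P) = -16 - P (D(P) = -6 + (-10 - P) = -16 - P)
41*D(n(1)) = 41*(-16 - (-3 + 1)/(-2 + 1)) = 41*(-16 - (-2)/(-1)) = 41*(-16 - (-1)*(-2)) = 41*(-16 - 1*2) = 41*(-16 - 2) = 41*(-18) = -738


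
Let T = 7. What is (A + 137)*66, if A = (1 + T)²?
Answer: 13266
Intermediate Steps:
A = 64 (A = (1 + 7)² = 8² = 64)
(A + 137)*66 = (64 + 137)*66 = 201*66 = 13266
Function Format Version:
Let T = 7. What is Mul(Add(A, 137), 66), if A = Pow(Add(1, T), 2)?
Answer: 13266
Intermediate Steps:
A = 64 (A = Pow(Add(1, 7), 2) = Pow(8, 2) = 64)
Mul(Add(A, 137), 66) = Mul(Add(64, 137), 66) = Mul(201, 66) = 13266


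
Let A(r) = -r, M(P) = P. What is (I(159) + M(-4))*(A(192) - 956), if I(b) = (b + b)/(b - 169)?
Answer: 205492/5 ≈ 41098.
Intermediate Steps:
I(b) = 2*b/(-169 + b) (I(b) = (2*b)/(-169 + b) = 2*b/(-169 + b))
(I(159) + M(-4))*(A(192) - 956) = (2*159/(-169 + 159) - 4)*(-1*192 - 956) = (2*159/(-10) - 4)*(-192 - 956) = (2*159*(-⅒) - 4)*(-1148) = (-159/5 - 4)*(-1148) = -179/5*(-1148) = 205492/5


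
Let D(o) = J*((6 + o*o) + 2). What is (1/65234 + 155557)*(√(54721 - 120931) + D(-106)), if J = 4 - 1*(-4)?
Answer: 456398697726864/32617 + 10147605339*I*√66210/65234 ≈ 1.3993e+10 + 4.0027e+7*I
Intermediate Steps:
J = 8 (J = 4 + 4 = 8)
D(o) = 64 + 8*o² (D(o) = 8*((6 + o*o) + 2) = 8*((6 + o²) + 2) = 8*(8 + o²) = 64 + 8*o²)
(1/65234 + 155557)*(√(54721 - 120931) + D(-106)) = (1/65234 + 155557)*(√(54721 - 120931) + (64 + 8*(-106)²)) = (1/65234 + 155557)*(√(-66210) + (64 + 8*11236)) = 10147605339*(I*√66210 + (64 + 89888))/65234 = 10147605339*(I*√66210 + 89952)/65234 = 10147605339*(89952 + I*√66210)/65234 = 456398697726864/32617 + 10147605339*I*√66210/65234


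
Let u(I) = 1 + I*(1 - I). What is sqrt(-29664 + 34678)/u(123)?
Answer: -sqrt(5014)/15005 ≈ -0.0047191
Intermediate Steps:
sqrt(-29664 + 34678)/u(123) = sqrt(-29664 + 34678)/(1 + 123 - 1*123**2) = sqrt(5014)/(1 + 123 - 1*15129) = sqrt(5014)/(1 + 123 - 15129) = sqrt(5014)/(-15005) = sqrt(5014)*(-1/15005) = -sqrt(5014)/15005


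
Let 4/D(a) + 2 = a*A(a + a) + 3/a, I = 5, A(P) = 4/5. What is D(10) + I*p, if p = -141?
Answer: -44375/63 ≈ -704.37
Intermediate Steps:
A(P) = 4/5 (A(P) = 4*(1/5) = 4/5)
D(a) = 4/(-2 + 3/a + 4*a/5) (D(a) = 4/(-2 + (a*(4/5) + 3/a)) = 4/(-2 + (4*a/5 + 3/a)) = 4/(-2 + (3/a + 4*a/5)) = 4/(-2 + 3/a + 4*a/5))
D(10) + I*p = 20*10/(15 - 10*10 + 4*10**2) + 5*(-141) = 20*10/(15 - 100 + 4*100) - 705 = 20*10/(15 - 100 + 400) - 705 = 20*10/315 - 705 = 20*10*(1/315) - 705 = 40/63 - 705 = -44375/63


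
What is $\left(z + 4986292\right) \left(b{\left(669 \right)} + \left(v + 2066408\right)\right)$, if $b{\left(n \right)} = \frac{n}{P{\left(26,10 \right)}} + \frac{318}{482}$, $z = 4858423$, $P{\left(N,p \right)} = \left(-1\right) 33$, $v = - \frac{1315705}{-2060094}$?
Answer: $\frac{111099473210066107918765}{5461309194} \approx 2.0343 \cdot 10^{13}$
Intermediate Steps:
$v = \frac{1315705}{2060094}$ ($v = \left(-1315705\right) \left(- \frac{1}{2060094}\right) = \frac{1315705}{2060094} \approx 0.63866$)
$P{\left(N,p \right)} = -33$
$b{\left(n \right)} = \frac{159}{241} - \frac{n}{33}$ ($b{\left(n \right)} = \frac{n}{-33} + \frac{318}{482} = n \left(- \frac{1}{33}\right) + 318 \cdot \frac{1}{482} = - \frac{n}{33} + \frac{159}{241} = \frac{159}{241} - \frac{n}{33}$)
$\left(z + 4986292\right) \left(b{\left(669 \right)} + \left(v + 2066408\right)\right) = \left(4858423 + 4986292\right) \left(\left(\frac{159}{241} - \frac{223}{11}\right) + \left(\frac{1315705}{2060094} + 2066408\right)\right) = 9844715 \left(\left(\frac{159}{241} - \frac{223}{11}\right) + \frac{4256996038057}{2060094}\right) = 9844715 \left(- \frac{51994}{2651} + \frac{4256996038057}{2060094}\right) = 9844715 \cdot \frac{11285189384361671}{5461309194} = \frac{111099473210066107918765}{5461309194}$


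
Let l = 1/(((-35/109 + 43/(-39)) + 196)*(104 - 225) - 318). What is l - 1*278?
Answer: -28199279527/101436242 ≈ -278.00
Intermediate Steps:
l = -4251/101436242 (l = 1/(((-35*1/109 + 43*(-1/39)) + 196)*(-121) - 318) = 1/(((-35/109 - 43/39) + 196)*(-121) - 318) = 1/((-6052/4251 + 196)*(-121) - 318) = 1/((827144/4251)*(-121) - 318) = 1/(-100084424/4251 - 318) = 1/(-101436242/4251) = -4251/101436242 ≈ -4.1908e-5)
l - 1*278 = -4251/101436242 - 1*278 = -4251/101436242 - 278 = -28199279527/101436242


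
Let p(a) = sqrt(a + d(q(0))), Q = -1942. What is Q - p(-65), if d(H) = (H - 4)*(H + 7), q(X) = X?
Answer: -1942 - I*sqrt(93) ≈ -1942.0 - 9.6436*I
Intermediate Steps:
d(H) = (-4 + H)*(7 + H)
p(a) = sqrt(-28 + a) (p(a) = sqrt(a + (-28 + 0**2 + 3*0)) = sqrt(a + (-28 + 0 + 0)) = sqrt(a - 28) = sqrt(-28 + a))
Q - p(-65) = -1942 - sqrt(-28 - 65) = -1942 - sqrt(-93) = -1942 - I*sqrt(93)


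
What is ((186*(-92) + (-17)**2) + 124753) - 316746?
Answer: -208816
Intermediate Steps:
((186*(-92) + (-17)**2) + 124753) - 316746 = ((-17112 + 289) + 124753) - 316746 = (-16823 + 124753) - 316746 = 107930 - 316746 = -208816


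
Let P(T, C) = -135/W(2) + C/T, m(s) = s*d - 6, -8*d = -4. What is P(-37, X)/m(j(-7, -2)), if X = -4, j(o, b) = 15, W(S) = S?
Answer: -4987/111 ≈ -44.928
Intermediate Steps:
d = ½ (d = -⅛*(-4) = ½ ≈ 0.50000)
m(s) = -6 + s/2 (m(s) = s*(½) - 6 = s/2 - 6 = -6 + s/2)
P(T, C) = -135/2 + C/T
P(-37, X)/m(j(-7, -2)) = (-135/2 - 4/(-37))/(-6 + (½)*15) = (-135/2 - 4*(-1/37))/(-6 + 15/2) = (-135/2 + 4/37)/(3/2) = -4987/74*⅔ = -4987/111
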